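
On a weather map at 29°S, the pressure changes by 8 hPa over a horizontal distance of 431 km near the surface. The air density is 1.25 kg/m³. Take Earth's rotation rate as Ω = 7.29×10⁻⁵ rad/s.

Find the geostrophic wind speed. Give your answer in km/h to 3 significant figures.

75.6 km/h

Coriolis parameter at 29°S:
f = 2Ω sin φ = 2 × 7.29×10⁻⁵ × sin 29° = 7.07×10⁻⁵ s⁻¹
Pressure gradient: |∂P/∂n| = 800 Pa / 431000 m = 1.86×10⁻³ Pa/m
Geostrophic balance (pressure-gradient force = Coriolis force):
V_g = (1/(fρ)) |∂P/∂n| = 1.86×10⁻³ / (7.07×10⁻⁵ × 1.25) = 21.0 m/s
Converting: 21.0 m/s × 3.6 = 75.6 km/h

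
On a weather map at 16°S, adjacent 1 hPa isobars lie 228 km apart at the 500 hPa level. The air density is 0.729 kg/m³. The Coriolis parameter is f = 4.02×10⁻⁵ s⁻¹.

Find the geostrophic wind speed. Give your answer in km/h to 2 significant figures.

Pressure gradient: |∂P/∂n| = 100 Pa / 228000 m = 4.39×10⁻⁴ Pa/m
Geostrophic balance (pressure-gradient force = Coriolis force):
V_g = (1/(fρ)) |∂P/∂n| = 4.39×10⁻⁴ / (4.02×10⁻⁵ × 0.729) = 15.0 m/s
Converting: 15.0 m/s × 3.6 = 54 km/h

54 km/h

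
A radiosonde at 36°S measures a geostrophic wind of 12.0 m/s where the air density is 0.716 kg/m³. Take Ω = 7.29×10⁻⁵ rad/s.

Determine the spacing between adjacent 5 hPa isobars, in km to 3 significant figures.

Coriolis parameter at 36°S:
f = 2Ω sin φ = 2 × 7.29×10⁻⁵ × sin 36° = 8.57×10⁻⁵ s⁻¹
Geostrophic balance rearranged: |∂P/∂n| = f ρ V_g
|∂P/∂n| = 8.57×10⁻⁵ × 0.716 × 12.0 = 7.36×10⁻⁴ Pa/m
Isobar spacing: Δn = ΔP/|∂P/∂n| = 500 Pa / 7.36×10⁻⁴ Pa/m = 679047 m ≈ 679 km

679 km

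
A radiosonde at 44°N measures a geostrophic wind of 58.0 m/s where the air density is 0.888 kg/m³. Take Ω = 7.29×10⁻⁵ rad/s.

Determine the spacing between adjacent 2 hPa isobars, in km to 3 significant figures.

38.3 km

Coriolis parameter at 44°N:
f = 2Ω sin φ = 2 × 7.29×10⁻⁵ × sin 44° = 1.01×10⁻⁴ s⁻¹
Geostrophic balance rearranged: |∂P/∂n| = f ρ V_g
|∂P/∂n| = 1.01×10⁻⁴ × 0.888 × 58.0 = 5.22×10⁻³ Pa/m
Isobar spacing: Δn = ΔP/|∂P/∂n| = 200 Pa / 5.22×10⁻³ Pa/m = 38341 m ≈ 38.3 km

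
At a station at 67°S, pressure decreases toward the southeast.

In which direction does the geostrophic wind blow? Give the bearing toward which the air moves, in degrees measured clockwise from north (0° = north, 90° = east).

045°

The pressure-gradient force points toward the southeast (bearing 135°).
Geostrophic balance: in the Southern Hemisphere the Coriolis force deflects motion to the left, so the geostrophic wind blows 90° to the left of the pressure-gradient force (low pressure on the right).
Rotating 135° by 90° counterclockwise gives 045° — the wind blows toward the northeast.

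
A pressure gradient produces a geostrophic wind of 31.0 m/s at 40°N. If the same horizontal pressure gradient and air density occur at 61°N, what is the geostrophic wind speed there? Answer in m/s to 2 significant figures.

With the same pressure gradient and density, V_g ∝ 1/f ∝ 1/sin φ.
V₂ = V₁ · sin φ₁ / sin φ₂ = 31.0 × sin 40° / sin 61°
V₂ = 31.0 × 0.6428/0.8746 = 23 m/s

23 m/s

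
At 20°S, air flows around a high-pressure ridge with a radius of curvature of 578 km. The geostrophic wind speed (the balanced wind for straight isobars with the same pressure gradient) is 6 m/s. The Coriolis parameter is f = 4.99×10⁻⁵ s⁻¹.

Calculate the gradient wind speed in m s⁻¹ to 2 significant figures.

8.5 m s⁻¹

Around a high, pressure-gradient force acts outward with centrifugal, so Coriolis balances both:
fV = (1/ρ)|∂P/∂n| + V²/R  →  V² − fR·V + fR·V_g = 0
With fR = 4.99×10⁻⁵ × 578×10³ m = 28.8 m/s:
V = [fR − √((fR)² − 4 fR V_g)]/2 = [28.8 − √(28.8² − 4×28.8×6)]/2 = 8.51 m/s
Supergeostrophic (V > V_g = 6 m/s), as expected around a high.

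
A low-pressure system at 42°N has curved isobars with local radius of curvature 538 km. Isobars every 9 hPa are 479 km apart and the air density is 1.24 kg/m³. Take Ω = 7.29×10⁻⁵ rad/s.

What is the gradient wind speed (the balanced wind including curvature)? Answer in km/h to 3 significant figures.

45.1 km/h

Coriolis parameter at 42°N:
f = 2Ω sin φ = 2 × 7.29×10⁻⁵ × sin 42° = 9.76×10⁻⁵ s⁻¹
Pressure gradient: |∂P/∂n| = 900 Pa / 479000 m = 1.88×10⁻³ Pa/m
Geostrophic speed: V_g = |∂P/∂n|/(fρ) = 1.88×10⁻³/(9.76×10⁻⁵ × 1.24) = 15.5 m/s
Around a low, centrifugal force acts outward with Coriolis, so pressure-gradient force balances both:
(1/ρ)|∂P/∂n| = fV + V²/R  →  V² + fR·V − fR·V_g = 0
With fR = 9.76×10⁻⁵ × 538×10³ m = 52.5 m/s:
V = [−fR + √((fR)² + 4 fR V_g)]/2 = [−52.5 + √(52.5² + 4×52.5×15.5)]/2 = 12.5 m/s
Subgeostrophic (V < V_g = 15.5 m/s), as expected around a low.
Converting: 12.5 m/s × 3.6 = 45.1 km/h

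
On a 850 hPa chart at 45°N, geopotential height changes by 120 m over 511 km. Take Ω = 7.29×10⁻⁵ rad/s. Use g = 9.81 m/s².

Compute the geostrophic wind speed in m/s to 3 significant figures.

22.3 m/s

Coriolis parameter at 45°N:
f = 2Ω sin φ = 2 × 7.29×10⁻⁵ × sin 45° = 1.03×10⁻⁴ s⁻¹
Height gradient: |∂Z/∂n| = 120 m / 511000 m = 2.35×10⁻⁴
On a pressure surface, geostrophic balance gives V_g = (g/f)|∂Z/∂n|:
V_g = 9.81 × 2.35×10⁻⁴ / 1.03×10⁻⁴ = 22.3 m/s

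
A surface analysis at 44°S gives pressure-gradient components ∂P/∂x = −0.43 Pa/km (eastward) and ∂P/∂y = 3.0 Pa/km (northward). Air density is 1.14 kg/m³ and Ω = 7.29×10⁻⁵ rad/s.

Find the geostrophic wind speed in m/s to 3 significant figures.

Coriolis parameter at 44°S:
f = 2Ω sin φ = 2 × 7.29×10⁻⁵ × sin 44° = 1.01×10⁻⁴ s⁻¹
In the Southern Hemisphere f is negative: f = −1.01×10⁻⁴ s⁻¹.
Component geostrophic relations (x east, y north):
u_g = −(1/(fρ)) ∂P/∂y,  v_g = (1/(fρ)) ∂P/∂x
u_g = −(3.0×10⁻³)/(−1.01×10⁻⁴ × 1.14) = 26.0 m/s;  v_g = (−0.43×10⁻³)/(−1.01×10⁻⁴ × 1.14) = 3.72 m/s
|V_g| = √(u_g² + v_g²) = 26.2 m/s

26.2 m/s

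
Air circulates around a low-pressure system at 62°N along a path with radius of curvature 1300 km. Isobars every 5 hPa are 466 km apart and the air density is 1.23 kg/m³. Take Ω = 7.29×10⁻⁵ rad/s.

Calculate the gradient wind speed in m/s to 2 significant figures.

6.5 m/s

Coriolis parameter at 62°N:
f = 2Ω sin φ = 2 × 7.29×10⁻⁵ × sin 62° = 1.29×10⁻⁴ s⁻¹
Pressure gradient: |∂P/∂n| = 500 Pa / 466000 m = 1.07×10⁻³ Pa/m
Geostrophic speed: V_g = |∂P/∂n|/(fρ) = 1.07×10⁻³/(1.29×10⁻⁴ × 1.23) = 6.78 m/s
Around a low, centrifugal force acts outward with Coriolis, so pressure-gradient force balances both:
(1/ρ)|∂P/∂n| = fV + V²/R  →  V² + fR·V − fR·V_g = 0
With fR = 1.29×10⁻⁴ × 1300×10³ m = 167 m/s:
V = [−fR + √((fR)² + 4 fR V_g)]/2 = [−167 + √(167² + 4×167×6.78)]/2 = 6.52 m/s
Subgeostrophic (V < V_g = 6.78 m/s), as expected around a low.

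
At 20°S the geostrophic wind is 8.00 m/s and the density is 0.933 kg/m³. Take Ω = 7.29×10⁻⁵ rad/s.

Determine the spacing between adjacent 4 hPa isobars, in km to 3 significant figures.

Coriolis parameter at 20°S:
f = 2Ω sin φ = 2 × 7.29×10⁻⁵ × sin 20° = 4.99×10⁻⁵ s⁻¹
Geostrophic balance rearranged: |∂P/∂n| = f ρ V_g
|∂P/∂n| = 4.99×10⁻⁵ × 0.933 × 8.00 = 3.72×10⁻⁴ Pa/m
Isobar spacing: Δn = ΔP/|∂P/∂n| = 400 Pa / 3.72×10⁻⁴ Pa/m = 1074680 m ≈ 1070 km

1070 km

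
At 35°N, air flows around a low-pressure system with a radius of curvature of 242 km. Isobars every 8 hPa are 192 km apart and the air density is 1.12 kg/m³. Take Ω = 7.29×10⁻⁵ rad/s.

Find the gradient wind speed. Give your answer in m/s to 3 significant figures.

21.5 m/s

Coriolis parameter at 35°N:
f = 2Ω sin φ = 2 × 7.29×10⁻⁵ × sin 35° = 8.36×10⁻⁵ s⁻¹
Pressure gradient: |∂P/∂n| = 800 Pa / 192000 m = 4.17×10⁻³ Pa/m
Geostrophic speed: V_g = |∂P/∂n|/(fρ) = 4.17×10⁻³/(8.36×10⁻⁵ × 1.12) = 44.5 m/s
Around a low, centrifugal force acts outward with Coriolis, so pressure-gradient force balances both:
(1/ρ)|∂P/∂n| = fV + V²/R  →  V² + fR·V − fR·V_g = 0
With fR = 8.36×10⁻⁵ × 242×10³ m = 20.2 m/s:
V = [−fR + √((fR)² + 4 fR V_g)]/2 = [−20.2 + √(20.2² + 4×20.2×44.5)]/2 = 21.5 m/s
Subgeostrophic (V < V_g = 44.5 m/s), as expected around a low.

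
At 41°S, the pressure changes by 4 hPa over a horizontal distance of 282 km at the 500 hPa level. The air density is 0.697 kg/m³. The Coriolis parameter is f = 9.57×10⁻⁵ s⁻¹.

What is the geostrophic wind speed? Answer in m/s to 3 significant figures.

Pressure gradient: |∂P/∂n| = 400 Pa / 282000 m = 1.42×10⁻³ Pa/m
Geostrophic balance (pressure-gradient force = Coriolis force):
V_g = (1/(fρ)) |∂P/∂n| = 1.42×10⁻³ / (9.57×10⁻⁵ × 0.697) = 21.3 m/s

21.3 m/s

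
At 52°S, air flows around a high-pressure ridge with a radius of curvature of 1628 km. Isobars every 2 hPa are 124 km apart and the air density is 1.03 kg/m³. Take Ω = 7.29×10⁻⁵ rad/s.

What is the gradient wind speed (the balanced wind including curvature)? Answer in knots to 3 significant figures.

28.8 knots

Coriolis parameter at 52°S:
f = 2Ω sin φ = 2 × 7.29×10⁻⁵ × sin 52° = 1.15×10⁻⁴ s⁻¹
Pressure gradient: |∂P/∂n| = 200 Pa / 124000 m = 1.61×10⁻³ Pa/m
Geostrophic speed: V_g = |∂P/∂n|/(fρ) = 1.61×10⁻³/(1.15×10⁻⁴ × 1.03) = 13.6 m/s
Around a high, pressure-gradient force acts outward with centrifugal, so Coriolis balances both:
fV = (1/ρ)|∂P/∂n| + V²/R  →  V² − fR·V + fR·V_g = 0
With fR = 1.15×10⁻⁴ × 1628×10³ m = 187 m/s:
V = [fR − √((fR)² − 4 fR V_g)]/2 = [187 − √(187² − 4×187×13.6)]/2 = 14.8 m/s
Supergeostrophic (V > V_g = 13.6 m/s), as expected around a high.
Converting: 14.8 m/s × 1.944 = 28.8 knots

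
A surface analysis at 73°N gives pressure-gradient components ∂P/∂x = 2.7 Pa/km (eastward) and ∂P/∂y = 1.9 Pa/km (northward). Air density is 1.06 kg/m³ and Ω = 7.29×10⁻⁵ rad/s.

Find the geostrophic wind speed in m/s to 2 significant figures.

22 m/s

Coriolis parameter at 73°N:
f = 2Ω sin φ = 2 × 7.29×10⁻⁵ × sin 73° = 1.39×10⁻⁴ s⁻¹
Component geostrophic relations (x east, y north):
u_g = −(1/(fρ)) ∂P/∂y,  v_g = (1/(fρ)) ∂P/∂x
u_g = −(1.9×10⁻³)/(1.39×10⁻⁴ × 1.06) = −12.9 m/s;  v_g = (2.7×10⁻³)/(1.39×10⁻⁴ × 1.06) = 18.3 m/s
|V_g| = √(u_g² + v_g²) = 22.3 m/s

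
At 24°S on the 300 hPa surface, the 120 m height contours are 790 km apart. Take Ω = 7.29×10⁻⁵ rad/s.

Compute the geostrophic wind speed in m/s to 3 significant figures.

25.1 m/s

Coriolis parameter at 24°S:
f = 2Ω sin φ = 2 × 7.29×10⁻⁵ × sin 24° = 5.93×10⁻⁵ s⁻¹
Height gradient: |∂Z/∂n| = 120 m / 790000 m = 1.52×10⁻⁴
On a pressure surface, geostrophic balance gives V_g = (g/f)|∂Z/∂n|:
V_g = 9.81 × 1.52×10⁻⁴ / 5.93×10⁻⁵ = 25.1 m/s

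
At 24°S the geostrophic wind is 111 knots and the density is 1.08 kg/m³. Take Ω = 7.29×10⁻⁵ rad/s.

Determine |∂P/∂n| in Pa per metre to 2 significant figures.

Coriolis parameter at 24°S:
f = 2Ω sin φ = 2 × 7.29×10⁻⁵ × sin 24° = 5.93×10⁻⁵ s⁻¹
Wind speed in SI: 111 knots = 57.1 m/s
Geostrophic balance rearranged: |∂P/∂n| = f ρ V_g
|∂P/∂n| = 5.93×10⁻⁵ × 1.08 × 57.1 = 3.66×10⁻³ Pa/m

3.7×10⁻³ Pa/m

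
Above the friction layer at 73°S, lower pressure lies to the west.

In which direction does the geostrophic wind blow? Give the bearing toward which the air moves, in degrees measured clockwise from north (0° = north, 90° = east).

The pressure-gradient force points toward the west (bearing 270°).
Geostrophic balance: in the Southern Hemisphere the Coriolis force deflects motion to the left, so the geostrophic wind blows 90° to the left of the pressure-gradient force (low pressure on the right).
Rotating 270° by 90° counterclockwise gives 180° — the wind blows toward the south.

180°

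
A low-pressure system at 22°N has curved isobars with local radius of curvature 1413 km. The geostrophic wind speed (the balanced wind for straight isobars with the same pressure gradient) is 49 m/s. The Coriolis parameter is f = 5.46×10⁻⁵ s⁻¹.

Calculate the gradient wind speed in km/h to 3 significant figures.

Around a low, centrifugal force acts outward with Coriolis, so pressure-gradient force balances both:
(1/ρ)|∂P/∂n| = fV + V²/R  →  V² + fR·V − fR·V_g = 0
With fR = 5.46×10⁻⁵ × 1413×10³ m = 77.1 m/s:
V = [−fR + √((fR)² + 4 fR V_g)]/2 = [−77.1 + √(77.1² + 4×77.1×49)]/2 = 34 m/s
Subgeostrophic (V < V_g = 49 m/s), as expected around a low.
Converting: 34 m/s × 3.6 = 122 km/h

122 km/h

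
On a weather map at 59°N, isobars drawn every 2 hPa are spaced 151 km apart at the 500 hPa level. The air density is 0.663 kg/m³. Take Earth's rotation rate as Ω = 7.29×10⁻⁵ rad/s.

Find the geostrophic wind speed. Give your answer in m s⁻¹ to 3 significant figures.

16.0 m s⁻¹

Coriolis parameter at 59°N:
f = 2Ω sin φ = 2 × 7.29×10⁻⁵ × sin 59° = 1.25×10⁻⁴ s⁻¹
Pressure gradient: |∂P/∂n| = 200 Pa / 151000 m = 1.32×10⁻³ Pa/m
Geostrophic balance (pressure-gradient force = Coriolis force):
V_g = (1/(fρ)) |∂P/∂n| = 1.32×10⁻³ / (1.25×10⁻⁴ × 0.663) = 16.0 m/s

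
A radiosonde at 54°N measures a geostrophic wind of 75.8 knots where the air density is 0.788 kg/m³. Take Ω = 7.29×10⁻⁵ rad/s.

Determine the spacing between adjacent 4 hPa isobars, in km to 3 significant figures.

110 km

Coriolis parameter at 54°N:
f = 2Ω sin φ = 2 × 7.29×10⁻⁵ × sin 54° = 1.18×10⁻⁴ s⁻¹
Wind speed in SI: 75.8 knots = 39.0 m/s
Geostrophic balance rearranged: |∂P/∂n| = f ρ V_g
|∂P/∂n| = 1.18×10⁻⁴ × 0.788 × 39.0 = 3.62×10⁻³ Pa/m
Isobar spacing: Δn = ΔP/|∂P/∂n| = 400 Pa / 3.62×10⁻³ Pa/m = 110360 m ≈ 110 km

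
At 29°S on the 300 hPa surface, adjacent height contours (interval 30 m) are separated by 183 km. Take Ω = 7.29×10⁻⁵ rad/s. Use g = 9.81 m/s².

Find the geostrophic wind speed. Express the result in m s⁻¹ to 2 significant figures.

23 m s⁻¹

Coriolis parameter at 29°S:
f = 2Ω sin φ = 2 × 7.29×10⁻⁵ × sin 29° = 7.07×10⁻⁵ s⁻¹
Height gradient: |∂Z/∂n| = 30 m / 183000 m = 1.64×10⁻⁴
On a pressure surface, geostrophic balance gives V_g = (g/f)|∂Z/∂n|:
V_g = 9.81 × 1.64×10⁻⁴ / 7.07×10⁻⁵ = 22.8 m/s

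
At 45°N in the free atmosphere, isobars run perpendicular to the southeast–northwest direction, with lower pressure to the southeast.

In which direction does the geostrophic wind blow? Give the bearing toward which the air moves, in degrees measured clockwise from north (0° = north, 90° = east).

The pressure-gradient force points toward the southeast (bearing 135°).
Geostrophic balance: in the Northern Hemisphere the Coriolis force deflects motion to the right, so the geostrophic wind blows 90° to the right of the pressure-gradient force (low pressure on the left).
Rotating 135° by 90° clockwise gives 225° — the wind blows toward the southwest.

225°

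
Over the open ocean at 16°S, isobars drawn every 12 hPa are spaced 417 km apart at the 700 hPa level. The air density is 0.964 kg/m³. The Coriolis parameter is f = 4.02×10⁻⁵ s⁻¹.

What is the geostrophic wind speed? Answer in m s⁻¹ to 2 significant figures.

74 m s⁻¹

Pressure gradient: |∂P/∂n| = 1200 Pa / 417000 m = 2.88×10⁻³ Pa/m
Geostrophic balance (pressure-gradient force = Coriolis force):
V_g = (1/(fρ)) |∂P/∂n| = 2.88×10⁻³ / (4.02×10⁻⁵ × 0.964) = 74.3 m/s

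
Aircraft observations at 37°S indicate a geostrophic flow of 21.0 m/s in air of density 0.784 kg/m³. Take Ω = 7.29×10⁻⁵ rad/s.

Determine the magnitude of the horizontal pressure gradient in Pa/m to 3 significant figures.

1.44×10⁻³ Pa/m

Coriolis parameter at 37°S:
f = 2Ω sin φ = 2 × 7.29×10⁻⁵ × sin 37° = 8.77×10⁻⁵ s⁻¹
Geostrophic balance rearranged: |∂P/∂n| = f ρ V_g
|∂P/∂n| = 8.77×10⁻⁵ × 0.784 × 21.0 = 1.44×10⁻³ Pa/m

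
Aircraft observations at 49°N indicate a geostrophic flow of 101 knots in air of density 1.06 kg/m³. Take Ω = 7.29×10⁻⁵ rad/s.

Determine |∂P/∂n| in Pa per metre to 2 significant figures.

Coriolis parameter at 49°N:
f = 2Ω sin φ = 2 × 7.29×10⁻⁵ × sin 49° = 1.10×10⁻⁴ s⁻¹
Wind speed in SI: 101 knots = 52.0 m/s
Geostrophic balance rearranged: |∂P/∂n| = f ρ V_g
|∂P/∂n| = 1.10×10⁻⁴ × 1.06 × 52.0 = 6.06×10⁻³ Pa/m

6.1×10⁻³ Pa/m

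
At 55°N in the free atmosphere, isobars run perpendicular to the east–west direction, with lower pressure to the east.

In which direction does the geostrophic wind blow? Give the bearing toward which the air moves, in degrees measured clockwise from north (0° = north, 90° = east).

180°

The pressure-gradient force points toward the east (bearing 090°).
Geostrophic balance: in the Northern Hemisphere the Coriolis force deflects motion to the right, so the geostrophic wind blows 90° to the right of the pressure-gradient force (low pressure on the left).
Rotating 090° by 90° clockwise gives 180° — the wind blows toward the south.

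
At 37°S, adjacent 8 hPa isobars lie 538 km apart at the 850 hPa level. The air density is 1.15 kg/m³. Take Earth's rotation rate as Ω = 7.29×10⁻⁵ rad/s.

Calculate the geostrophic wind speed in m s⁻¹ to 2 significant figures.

15 m s⁻¹

Coriolis parameter at 37°S:
f = 2Ω sin φ = 2 × 7.29×10⁻⁵ × sin 37° = 8.77×10⁻⁵ s⁻¹
Pressure gradient: |∂P/∂n| = 800 Pa / 538000 m = 1.49×10⁻³ Pa/m
Geostrophic balance (pressure-gradient force = Coriolis force):
V_g = (1/(fρ)) |∂P/∂n| = 1.49×10⁻³ / (8.77×10⁻⁵ × 1.15) = 14.7 m/s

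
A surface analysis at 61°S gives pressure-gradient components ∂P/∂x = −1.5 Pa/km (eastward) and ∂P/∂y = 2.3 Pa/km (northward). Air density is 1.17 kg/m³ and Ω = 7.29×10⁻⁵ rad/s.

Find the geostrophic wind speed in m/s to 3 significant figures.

18.4 m/s

Coriolis parameter at 61°S:
f = 2Ω sin φ = 2 × 7.29×10⁻⁵ × sin 61° = 1.28×10⁻⁴ s⁻¹
In the Southern Hemisphere f is negative: f = −1.28×10⁻⁴ s⁻¹.
Component geostrophic relations (x east, y north):
u_g = −(1/(fρ)) ∂P/∂y,  v_g = (1/(fρ)) ∂P/∂x
u_g = −(2.3×10⁻³)/(−1.28×10⁻⁴ × 1.17) = 15.4 m/s;  v_g = (−1.5×10⁻³)/(−1.28×10⁻⁴ × 1.17) = 10.1 m/s
|V_g| = √(u_g² + v_g²) = 18.4 m/s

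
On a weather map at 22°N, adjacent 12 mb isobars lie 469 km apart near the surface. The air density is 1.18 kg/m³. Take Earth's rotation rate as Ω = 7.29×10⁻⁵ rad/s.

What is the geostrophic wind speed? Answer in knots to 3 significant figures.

Coriolis parameter at 22°N:
f = 2Ω sin φ = 2 × 7.29×10⁻⁵ × sin 22° = 5.46×10⁻⁵ s⁻¹
Pressure gradient: |∂P/∂n| = 1200 Pa / 469000 m = 2.56×10⁻³ Pa/m
Geostrophic balance (pressure-gradient force = Coriolis force):
V_g = (1/(fρ)) |∂P/∂n| = 2.56×10⁻³ / (5.46×10⁻⁵ × 1.18) = 39.7 m/s
Converting: 39.7 m/s × 1.944 = 77.2 knots

77.2 knots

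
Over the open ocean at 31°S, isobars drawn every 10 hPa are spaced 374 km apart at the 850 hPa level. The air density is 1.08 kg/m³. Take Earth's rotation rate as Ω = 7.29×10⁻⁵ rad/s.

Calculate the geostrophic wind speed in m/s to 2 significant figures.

33 m/s

Coriolis parameter at 31°S:
f = 2Ω sin φ = 2 × 7.29×10⁻⁵ × sin 31° = 7.51×10⁻⁵ s⁻¹
Pressure gradient: |∂P/∂n| = 1000 Pa / 374000 m = 2.67×10⁻³ Pa/m
Geostrophic balance (pressure-gradient force = Coriolis force):
V_g = (1/(fρ)) |∂P/∂n| = 2.67×10⁻³ / (7.51×10⁻⁵ × 1.08) = 33.0 m/s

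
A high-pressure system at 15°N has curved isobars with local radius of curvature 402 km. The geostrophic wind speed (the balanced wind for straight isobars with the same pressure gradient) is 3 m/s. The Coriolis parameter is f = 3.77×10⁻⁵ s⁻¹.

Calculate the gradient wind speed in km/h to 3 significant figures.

14.8 km/h

Around a high, pressure-gradient force acts outward with centrifugal, so Coriolis balances both:
fV = (1/ρ)|∂P/∂n| + V²/R  →  V² − fR·V + fR·V_g = 0
With fR = 3.77×10⁻⁵ × 402×10³ m = 15.2 m/s:
V = [fR − √((fR)² − 4 fR V_g)]/2 = [15.2 − √(15.2² − 4×15.2×3)]/2 = 4.12 m/s
Supergeostrophic (V > V_g = 3 m/s), as expected around a high.
Converting: 4.12 m/s × 3.6 = 14.8 km/h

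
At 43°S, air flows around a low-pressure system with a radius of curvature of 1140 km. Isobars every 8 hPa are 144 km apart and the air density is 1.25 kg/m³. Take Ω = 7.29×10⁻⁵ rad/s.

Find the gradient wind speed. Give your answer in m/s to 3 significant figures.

Coriolis parameter at 43°S:
f = 2Ω sin φ = 2 × 7.29×10⁻⁵ × sin 43° = 9.94×10⁻⁵ s⁻¹
Pressure gradient: |∂P/∂n| = 800 Pa / 144000 m = 5.56×10⁻³ Pa/m
Geostrophic speed: V_g = |∂P/∂n|/(fρ) = 5.56×10⁻³/(9.94×10⁻⁵ × 1.25) = 44.7 m/s
Around a low, centrifugal force acts outward with Coriolis, so pressure-gradient force balances both:
(1/ρ)|∂P/∂n| = fV + V²/R  →  V² + fR·V − fR·V_g = 0
With fR = 9.94×10⁻⁵ × 1140×10³ m = 113 m/s:
V = [−fR + √((fR)² + 4 fR V_g)]/2 = [−113 + √(113² + 4×113×44.7)]/2 = 34.3 m/s
Subgeostrophic (V < V_g = 44.7 m/s), as expected around a low.

34.3 m/s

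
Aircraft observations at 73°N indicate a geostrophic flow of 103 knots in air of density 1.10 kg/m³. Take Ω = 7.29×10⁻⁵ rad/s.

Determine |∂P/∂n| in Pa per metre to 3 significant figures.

8.13×10⁻³ Pa/m

Coriolis parameter at 73°N:
f = 2Ω sin φ = 2 × 7.29×10⁻⁵ × sin 73° = 1.39×10⁻⁴ s⁻¹
Wind speed in SI: 103 knots = 53.0 m/s
Geostrophic balance rearranged: |∂P/∂n| = f ρ V_g
|∂P/∂n| = 1.39×10⁻⁴ × 1.10 × 53.0 = 8.13×10⁻³ Pa/m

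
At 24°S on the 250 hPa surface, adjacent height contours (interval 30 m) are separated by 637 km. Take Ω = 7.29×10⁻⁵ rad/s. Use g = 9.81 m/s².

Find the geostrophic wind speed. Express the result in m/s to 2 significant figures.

7.8 m/s

Coriolis parameter at 24°S:
f = 2Ω sin φ = 2 × 7.29×10⁻⁵ × sin 24° = 5.93×10⁻⁵ s⁻¹
Height gradient: |∂Z/∂n| = 30 m / 637000 m = 4.71×10⁻⁵
On a pressure surface, geostrophic balance gives V_g = (g/f)|∂Z/∂n|:
V_g = 9.81 × 4.71×10⁻⁵ / 5.93×10⁻⁵ = 7.79 m/s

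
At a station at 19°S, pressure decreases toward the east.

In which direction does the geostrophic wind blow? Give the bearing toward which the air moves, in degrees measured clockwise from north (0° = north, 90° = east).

000°

The pressure-gradient force points toward the east (bearing 090°).
Geostrophic balance: in the Southern Hemisphere the Coriolis force deflects motion to the left, so the geostrophic wind blows 90° to the left of the pressure-gradient force (low pressure on the right).
Rotating 090° by 90° counterclockwise gives 000° — the wind blows toward the north.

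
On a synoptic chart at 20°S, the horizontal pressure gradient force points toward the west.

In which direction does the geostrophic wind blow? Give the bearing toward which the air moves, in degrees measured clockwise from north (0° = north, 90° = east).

180°

The pressure-gradient force points toward the west (bearing 270°).
Geostrophic balance: in the Southern Hemisphere the Coriolis force deflects motion to the left, so the geostrophic wind blows 90° to the left of the pressure-gradient force (low pressure on the right).
Rotating 270° by 90° counterclockwise gives 180° — the wind blows toward the south.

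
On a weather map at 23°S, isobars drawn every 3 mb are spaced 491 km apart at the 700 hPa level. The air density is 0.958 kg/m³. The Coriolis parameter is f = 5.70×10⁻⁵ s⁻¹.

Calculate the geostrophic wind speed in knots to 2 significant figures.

22 knots

Pressure gradient: |∂P/∂n| = 300 Pa / 491000 m = 6.11×10⁻⁴ Pa/m
Geostrophic balance (pressure-gradient force = Coriolis force):
V_g = (1/(fρ)) |∂P/∂n| = 6.11×10⁻⁴ / (5.70×10⁻⁵ × 0.958) = 11.2 m/s
Converting: 11.2 m/s × 1.944 = 22 knots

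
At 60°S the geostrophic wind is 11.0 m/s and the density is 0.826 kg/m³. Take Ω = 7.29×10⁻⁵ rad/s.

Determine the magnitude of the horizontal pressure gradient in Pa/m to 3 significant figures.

1.15×10⁻³ Pa/m

Coriolis parameter at 60°S:
f = 2Ω sin φ = 2 × 7.29×10⁻⁵ × sin 60° = 1.26×10⁻⁴ s⁻¹
Geostrophic balance rearranged: |∂P/∂n| = f ρ V_g
|∂P/∂n| = 1.26×10⁻⁴ × 0.826 × 11.0 = 1.15×10⁻³ Pa/m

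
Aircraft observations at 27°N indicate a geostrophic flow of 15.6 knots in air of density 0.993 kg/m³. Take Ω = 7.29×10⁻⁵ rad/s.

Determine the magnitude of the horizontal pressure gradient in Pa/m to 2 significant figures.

5.3×10⁻⁴ Pa/m

Coriolis parameter at 27°N:
f = 2Ω sin φ = 2 × 7.29×10⁻⁵ × sin 27° = 6.62×10⁻⁵ s⁻¹
Wind speed in SI: 15.6 knots = 8.03 m/s
Geostrophic balance rearranged: |∂P/∂n| = f ρ V_g
|∂P/∂n| = 6.62×10⁻⁵ × 0.993 × 8.03 = 5.27×10⁻⁴ Pa/m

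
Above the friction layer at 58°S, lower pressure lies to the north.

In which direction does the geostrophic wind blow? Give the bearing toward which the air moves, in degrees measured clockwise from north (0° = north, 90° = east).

270°

The pressure-gradient force points toward the north (bearing 000°).
Geostrophic balance: in the Southern Hemisphere the Coriolis force deflects motion to the left, so the geostrophic wind blows 90° to the left of the pressure-gradient force (low pressure on the right).
Rotating 000° by 90° counterclockwise gives 270° — the wind blows toward the west.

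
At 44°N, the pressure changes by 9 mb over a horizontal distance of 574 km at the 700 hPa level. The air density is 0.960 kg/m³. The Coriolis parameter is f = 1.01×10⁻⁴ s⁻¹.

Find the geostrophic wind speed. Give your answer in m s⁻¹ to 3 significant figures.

16.2 m s⁻¹

Pressure gradient: |∂P/∂n| = 900 Pa / 574000 m = 1.57×10⁻³ Pa/m
Geostrophic balance (pressure-gradient force = Coriolis force):
V_g = (1/(fρ)) |∂P/∂n| = 1.57×10⁻³ / (1.01×10⁻⁴ × 0.960) = 16.2 m/s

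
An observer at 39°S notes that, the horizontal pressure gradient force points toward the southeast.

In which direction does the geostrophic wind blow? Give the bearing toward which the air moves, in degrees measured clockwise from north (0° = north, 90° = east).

045°

The pressure-gradient force points toward the southeast (bearing 135°).
Geostrophic balance: in the Southern Hemisphere the Coriolis force deflects motion to the left, so the geostrophic wind blows 90° to the left of the pressure-gradient force (low pressure on the right).
Rotating 135° by 90° counterclockwise gives 045° — the wind blows toward the northeast.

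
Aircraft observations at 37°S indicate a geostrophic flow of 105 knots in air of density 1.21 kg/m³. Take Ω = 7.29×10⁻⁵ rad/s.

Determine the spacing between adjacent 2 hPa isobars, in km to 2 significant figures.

Coriolis parameter at 37°S:
f = 2Ω sin φ = 2 × 7.29×10⁻⁵ × sin 37° = 8.77×10⁻⁵ s⁻¹
Wind speed in SI: 105 knots = 54.0 m/s
Geostrophic balance rearranged: |∂P/∂n| = f ρ V_g
|∂P/∂n| = 8.77×10⁻⁵ × 1.21 × 54.0 = 5.73×10⁻³ Pa/m
Isobar spacing: Δn = ΔP/|∂P/∂n| = 200 Pa / 5.73×10⁻³ Pa/m = 34874 m ≈ 35 km

35 km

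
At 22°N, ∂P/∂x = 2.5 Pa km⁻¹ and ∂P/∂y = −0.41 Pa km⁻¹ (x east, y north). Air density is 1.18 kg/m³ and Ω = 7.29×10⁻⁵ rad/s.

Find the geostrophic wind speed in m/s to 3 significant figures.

39.3 m/s

Coriolis parameter at 22°N:
f = 2Ω sin φ = 2 × 7.29×10⁻⁵ × sin 22° = 5.46×10⁻⁵ s⁻¹
Component geostrophic relations (x east, y north):
u_g = −(1/(fρ)) ∂P/∂y,  v_g = (1/(fρ)) ∂P/∂x
u_g = −(−0.41×10⁻³)/(5.46×10⁻⁵ × 1.18) = 6.36 m/s;  v_g = (2.5×10⁻³)/(5.46×10⁻⁵ × 1.18) = 38.8 m/s
|V_g| = √(u_g² + v_g²) = 39.3 m/s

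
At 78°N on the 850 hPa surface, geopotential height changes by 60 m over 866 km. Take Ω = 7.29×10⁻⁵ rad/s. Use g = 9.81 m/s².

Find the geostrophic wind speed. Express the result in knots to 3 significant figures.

Coriolis parameter at 78°N:
f = 2Ω sin φ = 2 × 7.29×10⁻⁵ × sin 78° = 1.43×10⁻⁴ s⁻¹
Height gradient: |∂Z/∂n| = 60 m / 866000 m = 6.93×10⁻⁵
On a pressure surface, geostrophic balance gives V_g = (g/f)|∂Z/∂n|:
V_g = 9.81 × 6.93×10⁻⁵ / 1.43×10⁻⁴ = 4.77 m/s
Converting: 4.77 m/s × 1.944 = 9.26 knots

9.26 knots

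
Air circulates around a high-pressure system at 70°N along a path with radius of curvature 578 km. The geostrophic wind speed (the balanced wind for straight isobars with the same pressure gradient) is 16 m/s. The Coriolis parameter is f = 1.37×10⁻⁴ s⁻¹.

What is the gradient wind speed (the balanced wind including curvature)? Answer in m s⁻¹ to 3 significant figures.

22.3 m s⁻¹

Around a high, pressure-gradient force acts outward with centrifugal, so Coriolis balances both:
fV = (1/ρ)|∂P/∂n| + V²/R  →  V² − fR·V + fR·V_g = 0
With fR = 1.37×10⁻⁴ × 578×10³ m = 79.2 m/s:
V = [fR − √((fR)² − 4 fR V_g)]/2 = [79.2 − √(79.2² − 4×79.2×16)]/2 = 22.3 m/s
Supergeostrophic (V > V_g = 16 m/s), as expected around a high.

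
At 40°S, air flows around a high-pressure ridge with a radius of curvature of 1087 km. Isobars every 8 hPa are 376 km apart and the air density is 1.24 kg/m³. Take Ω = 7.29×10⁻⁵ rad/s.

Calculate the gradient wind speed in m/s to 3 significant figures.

23.9 m/s

Coriolis parameter at 40°S:
f = 2Ω sin φ = 2 × 7.29×10⁻⁵ × sin 40° = 9.37×10⁻⁵ s⁻¹
Pressure gradient: |∂P/∂n| = 800 Pa / 376000 m = 2.13×10⁻³ Pa/m
Geostrophic speed: V_g = |∂P/∂n|/(fρ) = 2.13×10⁻³/(9.37×10⁻⁵ × 1.24) = 18.3 m/s
Around a high, pressure-gradient force acts outward with centrifugal, so Coriolis balances both:
fV = (1/ρ)|∂P/∂n| + V²/R  →  V² − fR·V + fR·V_g = 0
With fR = 9.37×10⁻⁵ × 1087×10³ m = 102 m/s:
V = [fR − √((fR)² − 4 fR V_g)]/2 = [102 − √(102² − 4×102×18.3)]/2 = 23.9 m/s
Supergeostrophic (V > V_g = 18.3 m/s), as expected around a high.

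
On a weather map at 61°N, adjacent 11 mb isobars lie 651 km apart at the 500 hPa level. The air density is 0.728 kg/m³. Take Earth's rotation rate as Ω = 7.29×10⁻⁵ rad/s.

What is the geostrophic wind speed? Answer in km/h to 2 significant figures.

Coriolis parameter at 61°N:
f = 2Ω sin φ = 2 × 7.29×10⁻⁵ × sin 61° = 1.28×10⁻⁴ s⁻¹
Pressure gradient: |∂P/∂n| = 1100 Pa / 651000 m = 1.69×10⁻³ Pa/m
Geostrophic balance (pressure-gradient force = Coriolis force):
V_g = (1/(fρ)) |∂P/∂n| = 1.69×10⁻³ / (1.28×10⁻⁴ × 0.728) = 18.2 m/s
Converting: 18.2 m/s × 3.6 = 66 km/h

66 km/h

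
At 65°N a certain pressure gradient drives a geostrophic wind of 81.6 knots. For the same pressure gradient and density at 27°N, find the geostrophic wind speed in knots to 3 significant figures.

With the same pressure gradient and density, V_g ∝ 1/f ∝ 1/sin φ.
V₂ = V₁ · sin φ₁ / sin φ₂ = 81.6 × sin 65° / sin 27°
V₂ = 81.6 × 0.9063/0.4540 = 163 knots

163 knots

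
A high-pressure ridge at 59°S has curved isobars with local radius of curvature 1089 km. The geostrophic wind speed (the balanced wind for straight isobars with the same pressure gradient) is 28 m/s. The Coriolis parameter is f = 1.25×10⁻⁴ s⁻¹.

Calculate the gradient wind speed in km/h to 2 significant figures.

Around a high, pressure-gradient force acts outward with centrifugal, so Coriolis balances both:
fV = (1/ρ)|∂P/∂n| + V²/R  →  V² − fR·V + fR·V_g = 0
With fR = 1.25×10⁻⁴ × 1089×10³ m = 136 m/s:
V = [fR − √((fR)² − 4 fR V_g)]/2 = [136 − √(136² − 4×136×28)]/2 = 39.4 m/s
Supergeostrophic (V > V_g = 28 m/s), as expected around a high.
Converting: 39.4 m/s × 3.6 = 140 km/h

140 km/h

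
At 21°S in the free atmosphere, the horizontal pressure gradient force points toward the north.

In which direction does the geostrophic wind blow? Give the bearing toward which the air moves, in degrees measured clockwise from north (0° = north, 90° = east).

The pressure-gradient force points toward the north (bearing 000°).
Geostrophic balance: in the Southern Hemisphere the Coriolis force deflects motion to the left, so the geostrophic wind blows 90° to the left of the pressure-gradient force (low pressure on the right).
Rotating 000° by 90° counterclockwise gives 270° — the wind blows toward the west.

270°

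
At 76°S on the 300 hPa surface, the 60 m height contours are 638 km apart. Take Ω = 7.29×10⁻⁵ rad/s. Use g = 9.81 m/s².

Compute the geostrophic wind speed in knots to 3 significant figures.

Coriolis parameter at 76°S:
f = 2Ω sin φ = 2 × 7.29×10⁻⁵ × sin 76° = 1.41×10⁻⁴ s⁻¹
Height gradient: |∂Z/∂n| = 60 m / 638000 m = 9.40×10⁻⁵
On a pressure surface, geostrophic balance gives V_g = (g/f)|∂Z/∂n|:
V_g = 9.81 × 9.40×10⁻⁵ / 1.41×10⁻⁴ = 6.52 m/s
Converting: 6.52 m/s × 1.944 = 12.7 knots

12.7 knots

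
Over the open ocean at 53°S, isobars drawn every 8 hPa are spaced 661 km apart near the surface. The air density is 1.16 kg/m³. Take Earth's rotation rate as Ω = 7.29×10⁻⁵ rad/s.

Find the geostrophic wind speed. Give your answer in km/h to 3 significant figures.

32.3 km/h

Coriolis parameter at 53°S:
f = 2Ω sin φ = 2 × 7.29×10⁻⁵ × sin 53° = 1.16×10⁻⁴ s⁻¹
Pressure gradient: |∂P/∂n| = 800 Pa / 661000 m = 1.21×10⁻³ Pa/m
Geostrophic balance (pressure-gradient force = Coriolis force):
V_g = (1/(fρ)) |∂P/∂n| = 1.21×10⁻³ / (1.16×10⁻⁴ × 1.16) = 8.96 m/s
Converting: 8.96 m/s × 3.6 = 32.3 km/h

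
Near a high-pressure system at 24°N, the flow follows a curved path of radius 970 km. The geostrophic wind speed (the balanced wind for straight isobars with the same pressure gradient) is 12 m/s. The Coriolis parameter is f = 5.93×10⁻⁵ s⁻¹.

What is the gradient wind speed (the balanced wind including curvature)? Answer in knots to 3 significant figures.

Around a high, pressure-gradient force acts outward with centrifugal, so Coriolis balances both:
fV = (1/ρ)|∂P/∂n| + V²/R  →  V² − fR·V + fR·V_g = 0
With fR = 5.93×10⁻⁵ × 970×10³ m = 57.5 m/s:
V = [fR − √((fR)² − 4 fR V_g)]/2 = [57.5 − √(57.5² − 4×57.5×12)]/2 = 17.1 m/s
Supergeostrophic (V > V_g = 12 m/s), as expected around a high.
Converting: 17.1 m/s × 1.944 = 33.2 knots

33.2 knots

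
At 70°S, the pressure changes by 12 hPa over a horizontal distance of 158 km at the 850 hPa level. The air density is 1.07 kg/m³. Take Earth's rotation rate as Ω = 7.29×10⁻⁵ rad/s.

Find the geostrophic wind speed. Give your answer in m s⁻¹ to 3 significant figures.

51.8 m s⁻¹

Coriolis parameter at 70°S:
f = 2Ω sin φ = 2 × 7.29×10⁻⁵ × sin 70° = 1.37×10⁻⁴ s⁻¹
Pressure gradient: |∂P/∂n| = 1200 Pa / 158000 m = 7.59×10⁻³ Pa/m
Geostrophic balance (pressure-gradient force = Coriolis force):
V_g = (1/(fρ)) |∂P/∂n| = 7.59×10⁻³ / (1.37×10⁻⁴ × 1.07) = 51.8 m/s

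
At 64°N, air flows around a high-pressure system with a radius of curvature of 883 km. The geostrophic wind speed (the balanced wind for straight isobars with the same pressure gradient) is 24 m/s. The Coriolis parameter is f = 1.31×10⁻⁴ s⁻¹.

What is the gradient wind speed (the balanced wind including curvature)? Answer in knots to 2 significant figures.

Around a high, pressure-gradient force acts outward with centrifugal, so Coriolis balances both:
fV = (1/ρ)|∂P/∂n| + V²/R  →  V² − fR·V + fR·V_g = 0
With fR = 1.31×10⁻⁴ × 883×10³ m = 116 m/s:
V = [fR − √((fR)² − 4 fR V_g)]/2 = [116 − √(116² − 4×116×24)]/2 = 34 m/s
Supergeostrophic (V > V_g = 24 m/s), as expected around a high.
Converting: 34 m/s × 1.944 = 66 knots

66 knots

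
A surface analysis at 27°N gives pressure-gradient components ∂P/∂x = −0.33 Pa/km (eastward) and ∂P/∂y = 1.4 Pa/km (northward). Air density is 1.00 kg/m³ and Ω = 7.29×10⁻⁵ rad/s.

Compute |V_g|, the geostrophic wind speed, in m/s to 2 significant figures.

Coriolis parameter at 27°N:
f = 2Ω sin φ = 2 × 7.29×10⁻⁵ × sin 27° = 6.62×10⁻⁵ s⁻¹
Component geostrophic relations (x east, y north):
u_g = −(1/(fρ)) ∂P/∂y,  v_g = (1/(fρ)) ∂P/∂x
u_g = −(1.4×10⁻³)/(6.62×10⁻⁵ × 1.00) = −21.2 m/s;  v_g = (−0.33×10⁻³)/(6.62×10⁻⁵ × 1.00) = −4.99 m/s
|V_g| = √(u_g² + v_g²) = 21.7 m/s

22 m/s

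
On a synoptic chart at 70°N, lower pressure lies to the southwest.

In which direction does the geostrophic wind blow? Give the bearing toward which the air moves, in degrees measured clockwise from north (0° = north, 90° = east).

The pressure-gradient force points toward the southwest (bearing 225°).
Geostrophic balance: in the Northern Hemisphere the Coriolis force deflects motion to the right, so the geostrophic wind blows 90° to the right of the pressure-gradient force (low pressure on the left).
Rotating 225° by 90° clockwise gives 315° — the wind blows toward the northwest.

315°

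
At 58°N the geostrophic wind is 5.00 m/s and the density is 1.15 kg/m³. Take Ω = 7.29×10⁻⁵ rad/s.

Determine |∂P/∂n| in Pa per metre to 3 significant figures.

Coriolis parameter at 58°N:
f = 2Ω sin φ = 2 × 7.29×10⁻⁵ × sin 58° = 1.24×10⁻⁴ s⁻¹
Geostrophic balance rearranged: |∂P/∂n| = f ρ V_g
|∂P/∂n| = 1.24×10⁻⁴ × 1.15 × 5.00 = 7.11×10⁻⁴ Pa/m

7.11×10⁻⁴ Pa/m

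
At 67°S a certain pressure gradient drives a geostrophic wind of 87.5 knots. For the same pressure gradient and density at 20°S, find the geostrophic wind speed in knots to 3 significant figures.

With the same pressure gradient and density, V_g ∝ 1/f ∝ 1/sin φ.
V₂ = V₁ · sin φ₁ / sin φ₂ = 87.5 × sin 67° / sin 20°
V₂ = 87.5 × 0.9205/0.3420 = 235 knots

235 knots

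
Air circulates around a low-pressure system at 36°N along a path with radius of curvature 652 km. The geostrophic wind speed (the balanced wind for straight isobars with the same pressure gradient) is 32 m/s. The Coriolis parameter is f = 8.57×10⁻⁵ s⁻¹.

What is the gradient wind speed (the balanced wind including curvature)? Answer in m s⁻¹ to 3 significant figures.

Around a low, centrifugal force acts outward with Coriolis, so pressure-gradient force balances both:
(1/ρ)|∂P/∂n| = fV + V²/R  →  V² + fR·V − fR·V_g = 0
With fR = 8.57×10⁻⁵ × 652×10³ m = 55.9 m/s:
V = [−fR + √((fR)² + 4 fR V_g)]/2 = [−55.9 + √(55.9² + 4×55.9×32)]/2 = 22.7 m/s
Subgeostrophic (V < V_g = 32 m/s), as expected around a low.

22.7 m s⁻¹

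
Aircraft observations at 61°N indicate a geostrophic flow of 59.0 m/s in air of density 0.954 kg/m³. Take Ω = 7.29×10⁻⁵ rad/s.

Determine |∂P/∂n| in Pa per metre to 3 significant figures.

Coriolis parameter at 61°N:
f = 2Ω sin φ = 2 × 7.29×10⁻⁵ × sin 61° = 1.28×10⁻⁴ s⁻¹
Geostrophic balance rearranged: |∂P/∂n| = f ρ V_g
|∂P/∂n| = 1.28×10⁻⁴ × 0.954 × 59.0 = 7.18×10⁻³ Pa/m

7.18×10⁻³ Pa/m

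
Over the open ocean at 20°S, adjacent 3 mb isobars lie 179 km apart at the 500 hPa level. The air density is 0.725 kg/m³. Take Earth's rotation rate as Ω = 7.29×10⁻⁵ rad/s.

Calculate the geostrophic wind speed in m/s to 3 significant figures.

46.4 m/s

Coriolis parameter at 20°S:
f = 2Ω sin φ = 2 × 7.29×10⁻⁵ × sin 20° = 4.99×10⁻⁵ s⁻¹
Pressure gradient: |∂P/∂n| = 300 Pa / 179000 m = 1.68×10⁻³ Pa/m
Geostrophic balance (pressure-gradient force = Coriolis force):
V_g = (1/(fρ)) |∂P/∂n| = 1.68×10⁻³ / (4.99×10⁻⁵ × 0.725) = 46.4 m/s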